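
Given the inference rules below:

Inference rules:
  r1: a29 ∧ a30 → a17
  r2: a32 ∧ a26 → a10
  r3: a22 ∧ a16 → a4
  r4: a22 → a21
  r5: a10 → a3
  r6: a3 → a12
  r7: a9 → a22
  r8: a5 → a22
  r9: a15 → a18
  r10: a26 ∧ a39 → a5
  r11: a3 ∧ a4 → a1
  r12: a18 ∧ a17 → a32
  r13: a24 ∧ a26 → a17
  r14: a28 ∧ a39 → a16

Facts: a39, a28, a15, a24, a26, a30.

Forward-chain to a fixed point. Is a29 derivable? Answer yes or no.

no

Round 1: r9 [a15 → a18]; r10 [a26 ∧ a39 → a5]; r13 [a24 ∧ a26 → a17]; r14 [a28 ∧ a39 → a16]. Adds a18, a5, a17, a16.
Round 2: r8 [a5 → a22]; r12 [a18 ∧ a17 → a32]. Adds a22, a32.
Round 3: r2 [a32 ∧ a26 → a10]; r3 [a22 ∧ a16 → a4]; r4 [a22 → a21]. Adds a10, a4, a21.
Round 4: r5 [a10 → a3]. Adds a3.
Round 5: r6 [a3 → a12]; r11 [a3 ∧ a4 → a1]. Adds a12, a1.
Fixed point reached. No rule has a29 as a consequent, and it is not given.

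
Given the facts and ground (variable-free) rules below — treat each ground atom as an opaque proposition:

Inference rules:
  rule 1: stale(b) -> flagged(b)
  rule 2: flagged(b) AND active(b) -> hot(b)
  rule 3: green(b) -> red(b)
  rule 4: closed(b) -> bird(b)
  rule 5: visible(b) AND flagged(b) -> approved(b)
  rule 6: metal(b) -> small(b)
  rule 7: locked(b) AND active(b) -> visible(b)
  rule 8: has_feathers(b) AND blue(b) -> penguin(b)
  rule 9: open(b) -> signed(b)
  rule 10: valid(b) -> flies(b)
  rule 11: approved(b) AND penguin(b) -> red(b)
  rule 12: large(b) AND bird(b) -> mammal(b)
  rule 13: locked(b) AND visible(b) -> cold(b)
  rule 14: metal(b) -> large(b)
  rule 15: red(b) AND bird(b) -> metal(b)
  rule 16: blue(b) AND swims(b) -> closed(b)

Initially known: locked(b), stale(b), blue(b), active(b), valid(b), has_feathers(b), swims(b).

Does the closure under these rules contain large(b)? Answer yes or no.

[1] rule 1 [stale(b) -> flagged(b)]; rule 7 [locked(b) AND active(b) -> visible(b)]; rule 8 [has_feathers(b) AND blue(b) -> penguin(b)]; rule 10 [valid(b) -> flies(b)]; rule 16 [blue(b) AND swims(b) -> closed(b)]. ⇒ new: flagged(b), visible(b), penguin(b), flies(b), closed(b).
[2] rule 2 [flagged(b) AND active(b) -> hot(b)]; rule 4 [closed(b) -> bird(b)]; rule 5 [visible(b) AND flagged(b) -> approved(b)]; rule 13 [locked(b) AND visible(b) -> cold(b)]. ⇒ new: hot(b), bird(b), approved(b), cold(b).
[3] rule 11 [approved(b) AND penguin(b) -> red(b)]. ⇒ new: red(b).
[4] rule 15 [red(b) AND bird(b) -> metal(b)]. ⇒ new: metal(b).
[5] rule 6 [metal(b) -> small(b)]; rule 14 [metal(b) -> large(b)]. ⇒ new: small(b), large(b).
[6] rule 12 [large(b) AND bird(b) -> mammal(b)]. ⇒ new: mammal(b).
large(b) appears in round 5, so it is derivable.

yes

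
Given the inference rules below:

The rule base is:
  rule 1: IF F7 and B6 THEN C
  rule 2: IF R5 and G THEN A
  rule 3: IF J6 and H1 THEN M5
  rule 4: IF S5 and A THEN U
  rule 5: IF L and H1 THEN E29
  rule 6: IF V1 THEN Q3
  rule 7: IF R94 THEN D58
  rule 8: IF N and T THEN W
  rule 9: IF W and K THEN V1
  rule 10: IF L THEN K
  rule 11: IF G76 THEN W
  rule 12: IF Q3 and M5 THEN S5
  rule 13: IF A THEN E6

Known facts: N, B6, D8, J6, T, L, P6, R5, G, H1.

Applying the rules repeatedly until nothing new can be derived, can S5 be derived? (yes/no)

yes

[1] rule 2 [IF R5 and G THEN A]; rule 3 [IF J6 and H1 THEN M5]; rule 5 [IF L and H1 THEN E29]; rule 8 [IF N and T THEN W]; rule 10 [IF L THEN K]. ⇒ new: A, M5, E29, W, K.
[2] rule 9 [IF W and K THEN V1]; rule 13 [IF A THEN E6]. ⇒ new: V1, E6.
[3] rule 6 [IF V1 THEN Q3]. ⇒ new: Q3.
[4] rule 12 [IF Q3 and M5 THEN S5]. ⇒ new: S5.
[5] rule 4 [IF S5 and A THEN U]. ⇒ new: U.
S5 appears in round 4, so it is derivable.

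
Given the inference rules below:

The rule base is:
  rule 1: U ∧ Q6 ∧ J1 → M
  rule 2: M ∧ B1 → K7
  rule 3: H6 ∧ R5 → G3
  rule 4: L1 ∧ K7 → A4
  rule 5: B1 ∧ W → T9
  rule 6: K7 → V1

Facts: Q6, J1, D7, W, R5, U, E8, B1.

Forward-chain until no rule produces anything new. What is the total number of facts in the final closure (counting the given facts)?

12

Round 1 — rule 1, rule 5, derive M, T9.
Round 2 — rule 2, derive K7.
Round 3 — rule 6, derive V1.
Closure: {B1, D7, E8, J1, K7, M, Q6, R5, T9, U, V1, W} — 12 facts.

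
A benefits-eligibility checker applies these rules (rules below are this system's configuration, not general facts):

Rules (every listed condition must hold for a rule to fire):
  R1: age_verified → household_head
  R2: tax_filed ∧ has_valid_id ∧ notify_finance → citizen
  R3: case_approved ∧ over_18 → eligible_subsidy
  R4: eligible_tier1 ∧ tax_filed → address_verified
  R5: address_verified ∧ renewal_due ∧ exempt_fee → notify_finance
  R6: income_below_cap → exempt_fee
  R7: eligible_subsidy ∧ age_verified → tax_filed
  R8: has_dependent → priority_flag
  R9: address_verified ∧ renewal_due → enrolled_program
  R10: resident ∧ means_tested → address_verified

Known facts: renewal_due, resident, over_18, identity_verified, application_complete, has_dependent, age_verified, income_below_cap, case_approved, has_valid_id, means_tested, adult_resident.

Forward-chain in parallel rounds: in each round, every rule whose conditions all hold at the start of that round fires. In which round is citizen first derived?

3

Round 1: R1 [age_verified → household_head]; R3 [case_approved ∧ over_18 → eligible_subsidy]; R6 [income_below_cap → exempt_fee]; R8 [has_dependent → priority_flag]; R10 [resident ∧ means_tested → address_verified]. New: household_head, eligible_subsidy, exempt_fee, priority_flag, address_verified.
Round 2: R5 [address_verified ∧ renewal_due ∧ exempt_fee → notify_finance]; R7 [eligible_subsidy ∧ age_verified → tax_filed]; R9 [address_verified ∧ renewal_due → enrolled_program]. New: notify_finance, tax_filed, enrolled_program.
Round 3: R2 [tax_filed ∧ has_valid_id ∧ notify_finance → citizen]. New: citizen.
citizen first appears in round 3.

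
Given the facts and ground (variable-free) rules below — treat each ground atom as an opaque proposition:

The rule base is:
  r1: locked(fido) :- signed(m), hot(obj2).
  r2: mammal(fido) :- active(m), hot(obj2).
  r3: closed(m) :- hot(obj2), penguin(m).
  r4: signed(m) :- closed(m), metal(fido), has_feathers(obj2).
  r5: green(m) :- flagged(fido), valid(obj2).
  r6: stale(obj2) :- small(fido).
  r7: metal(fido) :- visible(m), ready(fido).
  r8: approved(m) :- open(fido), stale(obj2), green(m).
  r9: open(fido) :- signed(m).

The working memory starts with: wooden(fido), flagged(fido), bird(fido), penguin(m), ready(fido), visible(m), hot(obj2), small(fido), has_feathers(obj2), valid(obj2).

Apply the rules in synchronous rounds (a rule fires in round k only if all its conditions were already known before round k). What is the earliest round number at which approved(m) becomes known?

4

[1] r3 [closed(m) :- hot(obj2), penguin(m).]; r5 [green(m) :- flagged(fido), valid(obj2).]; r6 [stale(obj2) :- small(fido).]; r7 [metal(fido) :- visible(m), ready(fido).]. ⇒ new: closed(m), green(m), stale(obj2), metal(fido).
[2] r4 [signed(m) :- closed(m), metal(fido), has_feathers(obj2).]. ⇒ new: signed(m).
[3] r1 [locked(fido) :- signed(m), hot(obj2).]; r9 [open(fido) :- signed(m).]. ⇒ new: locked(fido), open(fido).
[4] r8 [approved(m) :- open(fido), stale(obj2), green(m).]. ⇒ new: approved(m).
approved(m) first appears in round 4.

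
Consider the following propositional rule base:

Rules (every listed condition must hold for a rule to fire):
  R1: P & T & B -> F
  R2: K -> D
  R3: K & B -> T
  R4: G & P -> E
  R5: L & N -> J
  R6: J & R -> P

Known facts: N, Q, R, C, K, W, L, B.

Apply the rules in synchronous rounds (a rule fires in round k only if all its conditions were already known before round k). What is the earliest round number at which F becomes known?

Round 1 fires R2, R3, R5, giving D, T, J.
Round 2 fires R6, giving P.
Round 3 fires R1, giving F.
F first appears in round 3.

3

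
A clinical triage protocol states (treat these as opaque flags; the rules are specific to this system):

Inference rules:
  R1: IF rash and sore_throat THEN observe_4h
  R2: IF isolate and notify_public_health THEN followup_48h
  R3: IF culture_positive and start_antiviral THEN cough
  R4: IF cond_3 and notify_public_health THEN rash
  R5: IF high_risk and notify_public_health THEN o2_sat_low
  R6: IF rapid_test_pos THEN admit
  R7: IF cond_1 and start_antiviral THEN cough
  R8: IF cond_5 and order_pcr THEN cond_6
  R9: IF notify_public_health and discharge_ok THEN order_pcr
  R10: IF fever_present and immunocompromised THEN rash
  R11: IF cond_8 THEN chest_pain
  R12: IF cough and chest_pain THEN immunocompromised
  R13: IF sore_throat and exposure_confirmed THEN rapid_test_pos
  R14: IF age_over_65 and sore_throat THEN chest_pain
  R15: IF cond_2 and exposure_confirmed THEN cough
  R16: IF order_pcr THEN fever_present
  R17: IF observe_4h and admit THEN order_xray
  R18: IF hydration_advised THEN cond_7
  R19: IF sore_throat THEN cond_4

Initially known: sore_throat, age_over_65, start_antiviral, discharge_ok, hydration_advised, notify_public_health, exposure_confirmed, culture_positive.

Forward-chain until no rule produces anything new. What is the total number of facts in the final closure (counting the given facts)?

Round 1: R3 [IF culture_positive and start_antiviral THEN cough]; R9 [IF notify_public_health and discharge_ok THEN order_pcr]; R13 [IF sore_throat and exposure_confirmed THEN rapid_test_pos]; R14 [IF age_over_65 and sore_throat THEN chest_pain]; R18 [IF hydration_advised THEN cond_7]; R19 [IF sore_throat THEN cond_4]. Adds cough, order_pcr, rapid_test_pos, chest_pain, cond_7, cond_4.
Round 2: R6 [IF rapid_test_pos THEN admit]; R12 [IF cough and chest_pain THEN immunocompromised]; R16 [IF order_pcr THEN fever_present]. Adds admit, immunocompromised, fever_present.
Round 3: R10 [IF fever_present and immunocompromised THEN rash]. Adds rash.
Round 4: R1 [IF rash and sore_throat THEN observe_4h]. Adds observe_4h.
Round 5: R17 [IF observe_4h and admit THEN order_xray]. Adds order_xray.
Closure: {admit, age_over_65, chest_pain, cond_4, cond_7, cough, culture_positive, discharge_ok, exposure_confirmed, fever_present, hydration_advised, immunocompromised, notify_public_health, observe_4h, order_pcr, order_xray, rapid_test_pos, rash, sore_throat, start_antiviral} — 20 facts.

20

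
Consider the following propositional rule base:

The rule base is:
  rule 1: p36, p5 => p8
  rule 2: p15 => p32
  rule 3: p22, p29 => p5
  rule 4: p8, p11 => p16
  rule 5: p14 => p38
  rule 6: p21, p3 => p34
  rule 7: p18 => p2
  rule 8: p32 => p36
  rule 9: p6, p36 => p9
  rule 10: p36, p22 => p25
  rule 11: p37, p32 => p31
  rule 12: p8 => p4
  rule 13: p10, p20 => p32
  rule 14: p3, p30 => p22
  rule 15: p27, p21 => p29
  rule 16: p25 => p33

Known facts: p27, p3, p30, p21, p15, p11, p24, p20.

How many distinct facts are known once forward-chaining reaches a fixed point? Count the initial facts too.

Round 1 — rule 2, rule 6, rule 14, rule 15, derive p32, p34, p22, p29.
Round 2 — rule 3, rule 8, derive p5, p36.
Round 3 — rule 1, rule 10, derive p8, p25.
Round 4 — rule 4, rule 12, rule 16, derive p16, p4, p33.
Closure: {p11, p15, p16, p20, p21, p22, p24, p25, p27, p29, p3, p30, p32, p33, p34, p36, p4, p5, p8} — 19 facts.

19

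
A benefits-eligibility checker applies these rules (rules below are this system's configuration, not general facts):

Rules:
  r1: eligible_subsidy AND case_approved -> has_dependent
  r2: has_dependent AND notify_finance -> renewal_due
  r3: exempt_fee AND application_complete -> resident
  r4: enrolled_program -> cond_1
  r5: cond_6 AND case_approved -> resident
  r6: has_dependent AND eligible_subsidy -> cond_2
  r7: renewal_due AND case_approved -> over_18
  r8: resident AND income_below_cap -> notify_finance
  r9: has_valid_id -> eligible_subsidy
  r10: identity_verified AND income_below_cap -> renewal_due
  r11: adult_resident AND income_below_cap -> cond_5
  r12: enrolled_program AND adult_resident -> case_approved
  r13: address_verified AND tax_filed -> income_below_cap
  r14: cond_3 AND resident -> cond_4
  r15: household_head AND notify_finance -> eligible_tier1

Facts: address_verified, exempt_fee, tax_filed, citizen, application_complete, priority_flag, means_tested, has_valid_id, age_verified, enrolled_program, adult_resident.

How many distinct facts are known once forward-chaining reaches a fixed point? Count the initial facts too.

Round 1 fires r3, r4, r9, r12, r13, giving resident, cond_1, eligible_subsidy, case_approved, income_below_cap.
Round 2 fires r1, r8, r11, giving has_dependent, notify_finance, cond_5.
Round 3 fires r2, r6, giving renewal_due, cond_2.
Round 4 fires r7, giving over_18.
Closure: {address_verified, adult_resident, age_verified, application_complete, case_approved, citizen, cond_1, cond_2, cond_5, eligible_subsidy, enrolled_program, exempt_fee, has_dependent, has_valid_id, income_below_cap, means_tested, notify_finance, over_18, priority_flag, renewal_due, resident, tax_filed} — 22 facts.

22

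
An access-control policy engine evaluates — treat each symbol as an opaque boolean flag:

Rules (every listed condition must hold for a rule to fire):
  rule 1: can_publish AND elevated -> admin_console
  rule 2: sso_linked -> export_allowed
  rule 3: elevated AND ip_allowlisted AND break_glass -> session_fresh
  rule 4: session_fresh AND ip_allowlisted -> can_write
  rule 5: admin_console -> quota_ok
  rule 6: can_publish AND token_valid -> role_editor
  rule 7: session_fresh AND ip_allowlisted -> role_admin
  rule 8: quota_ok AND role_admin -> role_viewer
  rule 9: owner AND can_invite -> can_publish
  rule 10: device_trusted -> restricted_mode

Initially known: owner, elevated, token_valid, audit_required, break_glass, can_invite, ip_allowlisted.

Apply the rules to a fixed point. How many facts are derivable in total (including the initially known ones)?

Round 1 — rule 3, rule 9, derive session_fresh, can_publish.
Round 2 — rule 1, rule 4, rule 6, rule 7, derive admin_console, can_write, role_editor, role_admin.
Round 3 — rule 5, derive quota_ok.
Round 4 — rule 8, derive role_viewer.
Closure: {admin_console, audit_required, break_glass, can_invite, can_publish, can_write, elevated, ip_allowlisted, owner, quota_ok, role_admin, role_editor, role_viewer, session_fresh, token_valid} — 15 facts.

15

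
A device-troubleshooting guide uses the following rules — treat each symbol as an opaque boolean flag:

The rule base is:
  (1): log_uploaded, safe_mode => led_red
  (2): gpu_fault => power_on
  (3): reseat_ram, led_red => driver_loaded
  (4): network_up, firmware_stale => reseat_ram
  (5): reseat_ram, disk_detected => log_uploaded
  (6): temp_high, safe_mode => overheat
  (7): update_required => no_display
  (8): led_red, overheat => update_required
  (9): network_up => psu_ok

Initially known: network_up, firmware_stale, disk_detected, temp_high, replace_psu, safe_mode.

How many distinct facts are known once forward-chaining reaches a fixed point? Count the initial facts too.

14

Round 1: (4) [network_up, firmware_stale => reseat_ram]; (6) [temp_high, safe_mode => overheat]; (9) [network_up => psu_ok]. Adds reseat_ram, overheat, psu_ok.
Round 2: (5) [reseat_ram, disk_detected => log_uploaded]. Adds log_uploaded.
Round 3: (1) [log_uploaded, safe_mode => led_red]. Adds led_red.
Round 4: (3) [reseat_ram, led_red => driver_loaded]; (8) [led_red, overheat => update_required]. Adds driver_loaded, update_required.
Round 5: (7) [update_required => no_display]. Adds no_display.
Closure: {disk_detected, driver_loaded, firmware_stale, led_red, log_uploaded, network_up, no_display, overheat, psu_ok, replace_psu, reseat_ram, safe_mode, temp_high, update_required} — 14 facts.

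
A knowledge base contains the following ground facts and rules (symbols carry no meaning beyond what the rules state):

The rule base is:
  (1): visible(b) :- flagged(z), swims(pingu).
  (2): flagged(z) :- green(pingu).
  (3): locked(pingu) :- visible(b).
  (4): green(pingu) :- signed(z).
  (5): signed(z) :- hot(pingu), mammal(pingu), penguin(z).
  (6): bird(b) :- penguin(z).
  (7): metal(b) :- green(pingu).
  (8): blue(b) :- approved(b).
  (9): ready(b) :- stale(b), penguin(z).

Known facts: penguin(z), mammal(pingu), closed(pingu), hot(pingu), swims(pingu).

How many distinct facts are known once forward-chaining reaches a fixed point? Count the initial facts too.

12

Round 1 fires (5), (6), giving signed(z), bird(b).
Round 2 fires (4), giving green(pingu).
Round 3 fires (2), (7), giving flagged(z), metal(b).
Round 4 fires (1), giving visible(b).
Round 5 fires (3), giving locked(pingu).
Closure: {bird(b), closed(pingu), flagged(z), green(pingu), hot(pingu), locked(pingu), mammal(pingu), metal(b), penguin(z), signed(z), swims(pingu), visible(b)} — 12 facts.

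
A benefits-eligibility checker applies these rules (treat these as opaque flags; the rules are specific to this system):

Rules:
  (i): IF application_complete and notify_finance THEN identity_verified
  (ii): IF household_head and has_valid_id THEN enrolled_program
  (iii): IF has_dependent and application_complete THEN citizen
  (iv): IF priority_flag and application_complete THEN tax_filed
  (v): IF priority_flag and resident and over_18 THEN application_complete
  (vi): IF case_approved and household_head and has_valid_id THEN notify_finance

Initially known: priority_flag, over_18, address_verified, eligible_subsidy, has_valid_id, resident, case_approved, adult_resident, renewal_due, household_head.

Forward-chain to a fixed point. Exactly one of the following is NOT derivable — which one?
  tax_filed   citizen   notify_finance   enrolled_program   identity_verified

citizen

Round 1: (ii) [IF household_head and has_valid_id THEN enrolled_program]; (v) [IF priority_flag and resident and over_18 THEN application_complete]; (vi) [IF case_approved and household_head and has_valid_id THEN notify_finance]. New: enrolled_program, application_complete, notify_finance.
Round 2: (i) [IF application_complete and notify_finance THEN identity_verified]; (iv) [IF priority_flag and application_complete THEN tax_filed]. New: identity_verified, tax_filed.
Derived: identity_verified (round 2), notify_finance (round 1), enrolled_program (round 1), tax_filed (round 2). citizen never appears in any round.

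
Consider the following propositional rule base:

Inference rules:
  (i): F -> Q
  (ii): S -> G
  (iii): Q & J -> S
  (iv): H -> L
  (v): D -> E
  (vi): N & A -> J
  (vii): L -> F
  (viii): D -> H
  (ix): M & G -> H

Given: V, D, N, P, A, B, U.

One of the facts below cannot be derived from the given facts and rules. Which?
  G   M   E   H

M

Round 1: (v) [D -> E]; (vi) [N & A -> J]; (viii) [D -> H]. Adds E, J, H.
Round 2: (iv) [H -> L]. Adds L.
Round 3: (vii) [L -> F]. Adds F.
Round 4: (i) [F -> Q]. Adds Q.
Round 5: (iii) [Q & J -> S]. Adds S.
Round 6: (ii) [S -> G]. Adds G.
Derived: H (round 1), G (round 6), E (round 1). M never appears in any round.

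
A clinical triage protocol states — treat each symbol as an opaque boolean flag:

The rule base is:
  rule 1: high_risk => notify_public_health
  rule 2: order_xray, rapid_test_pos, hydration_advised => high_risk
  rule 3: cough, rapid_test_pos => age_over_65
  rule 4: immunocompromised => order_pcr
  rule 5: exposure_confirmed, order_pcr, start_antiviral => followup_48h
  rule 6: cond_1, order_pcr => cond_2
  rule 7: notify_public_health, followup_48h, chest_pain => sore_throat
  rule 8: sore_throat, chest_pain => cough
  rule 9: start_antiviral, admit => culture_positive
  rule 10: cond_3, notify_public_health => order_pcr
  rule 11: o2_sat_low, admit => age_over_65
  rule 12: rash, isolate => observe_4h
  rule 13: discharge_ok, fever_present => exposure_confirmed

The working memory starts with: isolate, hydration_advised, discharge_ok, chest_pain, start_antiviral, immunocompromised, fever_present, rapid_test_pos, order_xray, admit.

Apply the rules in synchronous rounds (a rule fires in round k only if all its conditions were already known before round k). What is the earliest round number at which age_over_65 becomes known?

5

Round 1 fires rule 2, rule 4, rule 9, rule 13, giving high_risk, order_pcr, culture_positive, exposure_confirmed.
Round 2 fires rule 1, rule 5, giving notify_public_health, followup_48h.
Round 3 fires rule 7, giving sore_throat.
Round 4 fires rule 8, giving cough.
Round 5 fires rule 3, giving age_over_65.
age_over_65 first appears in round 5.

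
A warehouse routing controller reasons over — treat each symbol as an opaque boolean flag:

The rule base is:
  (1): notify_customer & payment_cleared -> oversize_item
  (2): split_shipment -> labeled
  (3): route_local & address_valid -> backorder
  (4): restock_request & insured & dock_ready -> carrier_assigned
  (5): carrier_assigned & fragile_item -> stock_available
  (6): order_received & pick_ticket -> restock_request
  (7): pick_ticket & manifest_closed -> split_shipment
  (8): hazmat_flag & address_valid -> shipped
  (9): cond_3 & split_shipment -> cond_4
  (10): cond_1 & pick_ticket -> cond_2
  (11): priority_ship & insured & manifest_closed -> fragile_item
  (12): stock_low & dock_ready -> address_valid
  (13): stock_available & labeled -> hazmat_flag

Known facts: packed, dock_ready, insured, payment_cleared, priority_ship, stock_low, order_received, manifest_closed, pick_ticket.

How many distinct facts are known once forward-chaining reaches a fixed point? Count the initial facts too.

Round 1 fires (6), (7), (11), (12), giving restock_request, split_shipment, fragile_item, address_valid.
Round 2 fires (2), (4), giving labeled, carrier_assigned.
Round 3 fires (5), giving stock_available.
Round 4 fires (13), giving hazmat_flag.
Round 5 fires (8), giving shipped.
Closure: {address_valid, carrier_assigned, dock_ready, fragile_item, hazmat_flag, insured, labeled, manifest_closed, order_received, packed, payment_cleared, pick_ticket, priority_ship, restock_request, shipped, split_shipment, stock_available, stock_low} — 18 facts.

18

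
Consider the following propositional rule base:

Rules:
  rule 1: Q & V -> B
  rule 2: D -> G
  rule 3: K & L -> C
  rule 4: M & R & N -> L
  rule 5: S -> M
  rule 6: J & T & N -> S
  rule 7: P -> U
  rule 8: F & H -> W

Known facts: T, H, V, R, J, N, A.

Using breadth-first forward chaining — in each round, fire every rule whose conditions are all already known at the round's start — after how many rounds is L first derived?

[1] rule 6 [J & T & N -> S]. ⇒ new: S.
[2] rule 5 [S -> M]. ⇒ new: M.
[3] rule 4 [M & R & N -> L]. ⇒ new: L.
L first appears in round 3.

3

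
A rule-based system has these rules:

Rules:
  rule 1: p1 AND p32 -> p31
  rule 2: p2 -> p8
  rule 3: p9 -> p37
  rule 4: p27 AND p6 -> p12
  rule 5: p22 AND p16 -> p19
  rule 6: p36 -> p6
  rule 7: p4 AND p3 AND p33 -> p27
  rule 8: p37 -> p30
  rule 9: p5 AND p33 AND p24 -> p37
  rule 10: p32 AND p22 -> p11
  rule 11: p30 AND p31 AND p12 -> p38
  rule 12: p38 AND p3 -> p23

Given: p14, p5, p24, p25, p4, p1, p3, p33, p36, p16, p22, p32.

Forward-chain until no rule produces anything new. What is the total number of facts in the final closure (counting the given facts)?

22

Round 1: rule 1 [p1 AND p32 -> p31]; rule 5 [p22 AND p16 -> p19]; rule 6 [p36 -> p6]; rule 7 [p4 AND p3 AND p33 -> p27]; rule 9 [p5 AND p33 AND p24 -> p37]; rule 10 [p32 AND p22 -> p11]. New: p31, p19, p6, p27, p37, p11.
Round 2: rule 4 [p27 AND p6 -> p12]; rule 8 [p37 -> p30]. New: p12, p30.
Round 3: rule 11 [p30 AND p31 AND p12 -> p38]. New: p38.
Round 4: rule 12 [p38 AND p3 -> p23]. New: p23.
Closure: {p1, p11, p12, p14, p16, p19, p22, p23, p24, p25, p27, p3, p30, p31, p32, p33, p36, p37, p38, p4, p5, p6} — 22 facts.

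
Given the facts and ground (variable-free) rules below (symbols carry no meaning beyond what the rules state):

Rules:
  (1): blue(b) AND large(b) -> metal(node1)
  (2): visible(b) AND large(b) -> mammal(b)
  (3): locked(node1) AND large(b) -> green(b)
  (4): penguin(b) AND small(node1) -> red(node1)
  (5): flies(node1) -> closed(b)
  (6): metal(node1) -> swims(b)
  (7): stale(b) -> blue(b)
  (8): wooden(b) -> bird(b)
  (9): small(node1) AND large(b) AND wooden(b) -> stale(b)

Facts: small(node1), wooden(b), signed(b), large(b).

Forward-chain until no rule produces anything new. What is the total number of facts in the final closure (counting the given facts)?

9

Round 1 — (8), (9), derive bird(b), stale(b).
Round 2 — (7), derive blue(b).
Round 3 — (1), derive metal(node1).
Round 4 — (6), derive swims(b).
Closure: {bird(b), blue(b), large(b), metal(node1), signed(b), small(node1), stale(b), swims(b), wooden(b)} — 9 facts.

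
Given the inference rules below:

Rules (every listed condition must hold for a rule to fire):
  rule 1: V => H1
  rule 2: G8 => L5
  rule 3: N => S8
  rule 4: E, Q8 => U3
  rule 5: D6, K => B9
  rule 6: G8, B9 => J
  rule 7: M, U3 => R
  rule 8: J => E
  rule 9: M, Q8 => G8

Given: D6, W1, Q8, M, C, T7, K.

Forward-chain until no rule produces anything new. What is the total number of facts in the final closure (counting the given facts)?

Round 1: rule 5 [D6, K => B9]; rule 9 [M, Q8 => G8]. Adds B9, G8.
Round 2: rule 2 [G8 => L5]; rule 6 [G8, B9 => J]. Adds L5, J.
Round 3: rule 8 [J => E]. Adds E.
Round 4: rule 4 [E, Q8 => U3]. Adds U3.
Round 5: rule 7 [M, U3 => R]. Adds R.
Closure: {B9, C, D6, E, G8, J, K, L5, M, Q8, R, T7, U3, W1} — 14 facts.

14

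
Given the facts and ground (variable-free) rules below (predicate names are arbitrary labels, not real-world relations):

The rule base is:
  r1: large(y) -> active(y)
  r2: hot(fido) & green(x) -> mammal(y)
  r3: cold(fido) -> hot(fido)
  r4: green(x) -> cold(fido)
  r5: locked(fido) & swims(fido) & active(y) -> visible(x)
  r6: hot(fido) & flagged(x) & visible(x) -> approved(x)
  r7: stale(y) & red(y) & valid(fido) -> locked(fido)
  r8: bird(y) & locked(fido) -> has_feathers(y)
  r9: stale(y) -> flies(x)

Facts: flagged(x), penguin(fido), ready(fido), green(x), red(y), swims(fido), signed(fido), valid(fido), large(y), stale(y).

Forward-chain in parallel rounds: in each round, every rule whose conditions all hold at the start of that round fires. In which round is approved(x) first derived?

3

[1] r1 [large(y) -> active(y)]; r4 [green(x) -> cold(fido)]; r7 [stale(y) & red(y) & valid(fido) -> locked(fido)]; r9 [stale(y) -> flies(x)]. ⇒ new: active(y), cold(fido), locked(fido), flies(x).
[2] r3 [cold(fido) -> hot(fido)]; r5 [locked(fido) & swims(fido) & active(y) -> visible(x)]. ⇒ new: hot(fido), visible(x).
[3] r2 [hot(fido) & green(x) -> mammal(y)]; r6 [hot(fido) & flagged(x) & visible(x) -> approved(x)]. ⇒ new: mammal(y), approved(x).
approved(x) first appears in round 3.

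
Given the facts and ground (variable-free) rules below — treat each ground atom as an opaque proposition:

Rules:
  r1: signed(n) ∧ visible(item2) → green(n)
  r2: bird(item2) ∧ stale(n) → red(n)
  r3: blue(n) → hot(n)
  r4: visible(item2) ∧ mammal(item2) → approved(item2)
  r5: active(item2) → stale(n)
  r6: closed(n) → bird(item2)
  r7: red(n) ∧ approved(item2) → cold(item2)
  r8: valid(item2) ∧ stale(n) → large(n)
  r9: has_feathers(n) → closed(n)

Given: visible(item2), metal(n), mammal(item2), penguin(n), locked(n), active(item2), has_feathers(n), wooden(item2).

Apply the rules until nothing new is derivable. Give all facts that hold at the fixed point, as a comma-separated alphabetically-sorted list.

Round 1: r4 [visible(item2) ∧ mammal(item2) → approved(item2)]; r5 [active(item2) → stale(n)]; r9 [has_feathers(n) → closed(n)]. New: approved(item2), stale(n), closed(n).
Round 2: r6 [closed(n) → bird(item2)]. New: bird(item2).
Round 3: r2 [bird(item2) ∧ stale(n) → red(n)]. New: red(n).
Round 4: r7 [red(n) ∧ approved(item2) → cold(item2)]. New: cold(item2).

active(item2), approved(item2), bird(item2), closed(n), cold(item2), has_feathers(n), locked(n), mammal(item2), metal(n), penguin(n), red(n), stale(n), visible(item2), wooden(item2)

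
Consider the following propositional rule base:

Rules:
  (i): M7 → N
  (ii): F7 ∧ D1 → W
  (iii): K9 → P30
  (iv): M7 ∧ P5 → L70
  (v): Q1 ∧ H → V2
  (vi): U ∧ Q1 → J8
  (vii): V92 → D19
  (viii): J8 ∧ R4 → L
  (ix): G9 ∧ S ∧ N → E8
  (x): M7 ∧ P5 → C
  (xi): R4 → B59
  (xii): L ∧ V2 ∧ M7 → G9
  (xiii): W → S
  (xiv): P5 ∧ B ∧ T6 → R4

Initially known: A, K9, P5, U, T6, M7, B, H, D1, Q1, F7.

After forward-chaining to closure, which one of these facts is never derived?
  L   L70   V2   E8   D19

[1] (i) [M7 → N]; (ii) [F7 ∧ D1 → W]; (iii) [K9 → P30]; (iv) [M7 ∧ P5 → L70]; (v) [Q1 ∧ H → V2]; (vi) [U ∧ Q1 → J8]; (x) [M7 ∧ P5 → C]; (xiv) [P5 ∧ B ∧ T6 → R4]. ⇒ new: N, W, P30, L70, V2, J8, C, R4.
[2] (viii) [J8 ∧ R4 → L]; (xi) [R4 → B59]; (xiii) [W → S]. ⇒ new: L, B59, S.
[3] (xii) [L ∧ V2 ∧ M7 → G9]. ⇒ new: G9.
[4] (ix) [G9 ∧ S ∧ N → E8]. ⇒ new: E8.
Derived: E8 (round 4), L (round 2), L70 (round 1), V2 (round 1). D19 never appears in any round.

D19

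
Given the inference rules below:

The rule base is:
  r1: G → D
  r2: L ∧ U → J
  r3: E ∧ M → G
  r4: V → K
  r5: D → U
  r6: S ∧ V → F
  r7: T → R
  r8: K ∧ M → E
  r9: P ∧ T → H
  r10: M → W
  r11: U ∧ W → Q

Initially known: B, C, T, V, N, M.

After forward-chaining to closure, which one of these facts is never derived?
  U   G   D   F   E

F

Round 1: r4 [V → K]; r7 [T → R]; r10 [M → W]. New: K, R, W.
Round 2: r8 [K ∧ M → E]. New: E.
Round 3: r3 [E ∧ M → G]. New: G.
Round 4: r1 [G → D]. New: D.
Round 5: r5 [D → U]. New: U.
Round 6: r11 [U ∧ W → Q]. New: Q.
Derived: E (round 2), D (round 4), U (round 5), G (round 3). F never appears in any round.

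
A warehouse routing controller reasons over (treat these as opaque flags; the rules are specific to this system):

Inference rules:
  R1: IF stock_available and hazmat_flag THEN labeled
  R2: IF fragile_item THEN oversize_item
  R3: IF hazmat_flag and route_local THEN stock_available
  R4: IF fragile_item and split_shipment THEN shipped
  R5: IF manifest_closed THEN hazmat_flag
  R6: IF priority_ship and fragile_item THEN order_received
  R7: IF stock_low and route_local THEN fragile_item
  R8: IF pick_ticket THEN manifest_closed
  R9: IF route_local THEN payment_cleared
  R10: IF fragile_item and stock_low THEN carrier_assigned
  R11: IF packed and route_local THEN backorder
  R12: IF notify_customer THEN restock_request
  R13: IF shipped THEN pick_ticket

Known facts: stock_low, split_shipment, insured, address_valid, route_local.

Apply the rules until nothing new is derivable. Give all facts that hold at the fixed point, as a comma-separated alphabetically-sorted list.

[1] R7 [IF stock_low and route_local THEN fragile_item]; R9 [IF route_local THEN payment_cleared]. ⇒ new: fragile_item, payment_cleared.
[2] R2 [IF fragile_item THEN oversize_item]; R4 [IF fragile_item and split_shipment THEN shipped]; R10 [IF fragile_item and stock_low THEN carrier_assigned]. ⇒ new: oversize_item, shipped, carrier_assigned.
[3] R13 [IF shipped THEN pick_ticket]. ⇒ new: pick_ticket.
[4] R8 [IF pick_ticket THEN manifest_closed]. ⇒ new: manifest_closed.
[5] R5 [IF manifest_closed THEN hazmat_flag]. ⇒ new: hazmat_flag.
[6] R3 [IF hazmat_flag and route_local THEN stock_available]. ⇒ new: stock_available.
[7] R1 [IF stock_available and hazmat_flag THEN labeled]. ⇒ new: labeled.

address_valid, carrier_assigned, fragile_item, hazmat_flag, insured, labeled, manifest_closed, oversize_item, payment_cleared, pick_ticket, route_local, shipped, split_shipment, stock_available, stock_low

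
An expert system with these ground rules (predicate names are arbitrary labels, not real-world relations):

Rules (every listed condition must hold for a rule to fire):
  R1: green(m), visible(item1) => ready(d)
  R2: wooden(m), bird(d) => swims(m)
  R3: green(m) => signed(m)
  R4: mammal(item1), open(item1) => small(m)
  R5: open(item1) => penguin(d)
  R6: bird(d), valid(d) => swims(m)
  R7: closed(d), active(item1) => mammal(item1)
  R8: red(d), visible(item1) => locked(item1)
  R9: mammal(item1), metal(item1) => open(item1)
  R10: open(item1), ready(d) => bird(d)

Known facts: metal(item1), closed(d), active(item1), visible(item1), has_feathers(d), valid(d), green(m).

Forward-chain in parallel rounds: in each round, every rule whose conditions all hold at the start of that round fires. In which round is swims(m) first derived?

[1] R1 [green(m), visible(item1) => ready(d)]; R3 [green(m) => signed(m)]; R7 [closed(d), active(item1) => mammal(item1)]. ⇒ new: ready(d), signed(m), mammal(item1).
[2] R9 [mammal(item1), metal(item1) => open(item1)]. ⇒ new: open(item1).
[3] R4 [mammal(item1), open(item1) => small(m)]; R5 [open(item1) => penguin(d)]; R10 [open(item1), ready(d) => bird(d)]. ⇒ new: small(m), penguin(d), bird(d).
[4] R6 [bird(d), valid(d) => swims(m)]. ⇒ new: swims(m).
swims(m) first appears in round 4.

4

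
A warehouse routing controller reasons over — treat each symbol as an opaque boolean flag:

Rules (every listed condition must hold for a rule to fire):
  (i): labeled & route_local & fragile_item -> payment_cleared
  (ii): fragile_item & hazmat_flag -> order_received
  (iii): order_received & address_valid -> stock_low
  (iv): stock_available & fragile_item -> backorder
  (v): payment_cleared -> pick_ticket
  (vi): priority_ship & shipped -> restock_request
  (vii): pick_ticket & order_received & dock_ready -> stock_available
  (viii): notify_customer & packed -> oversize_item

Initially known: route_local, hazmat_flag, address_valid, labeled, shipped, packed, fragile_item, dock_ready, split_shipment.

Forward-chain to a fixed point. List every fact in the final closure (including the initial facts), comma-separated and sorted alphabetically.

Round 1: (i) [labeled & route_local & fragile_item -> payment_cleared]; (ii) [fragile_item & hazmat_flag -> order_received]. Adds payment_cleared, order_received.
Round 2: (iii) [order_received & address_valid -> stock_low]; (v) [payment_cleared -> pick_ticket]. Adds stock_low, pick_ticket.
Round 3: (vii) [pick_ticket & order_received & dock_ready -> stock_available]. Adds stock_available.
Round 4: (iv) [stock_available & fragile_item -> backorder]. Adds backorder.

address_valid, backorder, dock_ready, fragile_item, hazmat_flag, labeled, order_received, packed, payment_cleared, pick_ticket, route_local, shipped, split_shipment, stock_available, stock_low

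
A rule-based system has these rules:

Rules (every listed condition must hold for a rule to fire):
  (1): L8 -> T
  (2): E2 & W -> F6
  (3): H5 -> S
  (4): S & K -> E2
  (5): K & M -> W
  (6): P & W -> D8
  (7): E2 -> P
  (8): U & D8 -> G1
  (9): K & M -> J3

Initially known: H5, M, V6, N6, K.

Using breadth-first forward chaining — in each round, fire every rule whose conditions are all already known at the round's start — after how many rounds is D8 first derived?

4

Round 1 — (3), (5), (9), derive S, W, J3.
Round 2 — (4), derive E2.
Round 3 — (2), (7), derive F6, P.
Round 4 — (6), derive D8.
D8 first appears in round 4.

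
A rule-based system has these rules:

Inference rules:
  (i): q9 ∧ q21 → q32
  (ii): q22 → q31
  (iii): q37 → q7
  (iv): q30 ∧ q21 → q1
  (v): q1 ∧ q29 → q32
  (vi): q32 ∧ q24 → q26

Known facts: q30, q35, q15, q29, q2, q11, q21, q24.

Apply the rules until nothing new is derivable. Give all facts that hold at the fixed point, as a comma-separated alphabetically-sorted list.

q1, q11, q15, q2, q21, q24, q26, q29, q30, q32, q35

Round 1 fires (iv), giving q1.
Round 2 fires (v), giving q32.
Round 3 fires (vi), giving q26.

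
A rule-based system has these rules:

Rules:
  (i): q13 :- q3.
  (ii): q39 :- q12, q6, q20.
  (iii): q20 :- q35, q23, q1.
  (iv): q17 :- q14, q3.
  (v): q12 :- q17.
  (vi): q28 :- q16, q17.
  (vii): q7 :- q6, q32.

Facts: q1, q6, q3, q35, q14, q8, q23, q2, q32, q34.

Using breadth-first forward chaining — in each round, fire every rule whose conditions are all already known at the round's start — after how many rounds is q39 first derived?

3

Round 1 — (i), (iii), (iv), (vii), derive q13, q20, q17, q7.
Round 2 — (v), derive q12.
Round 3 — (ii), derive q39.
q39 first appears in round 3.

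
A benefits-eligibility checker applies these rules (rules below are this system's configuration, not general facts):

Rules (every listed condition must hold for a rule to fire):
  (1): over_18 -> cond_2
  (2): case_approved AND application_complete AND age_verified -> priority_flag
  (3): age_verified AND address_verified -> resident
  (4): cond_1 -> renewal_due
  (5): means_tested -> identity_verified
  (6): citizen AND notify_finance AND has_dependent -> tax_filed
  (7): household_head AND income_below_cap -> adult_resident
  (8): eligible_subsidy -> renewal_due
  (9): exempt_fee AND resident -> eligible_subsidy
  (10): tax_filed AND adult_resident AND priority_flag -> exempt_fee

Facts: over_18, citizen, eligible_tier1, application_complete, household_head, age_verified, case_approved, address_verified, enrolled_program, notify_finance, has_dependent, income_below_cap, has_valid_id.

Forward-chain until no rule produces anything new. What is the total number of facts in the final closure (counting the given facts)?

Round 1: (1) [over_18 -> cond_2]; (2) [case_approved AND application_complete AND age_verified -> priority_flag]; (3) [age_verified AND address_verified -> resident]; (6) [citizen AND notify_finance AND has_dependent -> tax_filed]; (7) [household_head AND income_below_cap -> adult_resident]. New: cond_2, priority_flag, resident, tax_filed, adult_resident.
Round 2: (10) [tax_filed AND adult_resident AND priority_flag -> exempt_fee]. New: exempt_fee.
Round 3: (9) [exempt_fee AND resident -> eligible_subsidy]. New: eligible_subsidy.
Round 4: (8) [eligible_subsidy -> renewal_due]. New: renewal_due.
Closure: {address_verified, adult_resident, age_verified, application_complete, case_approved, citizen, cond_2, eligible_subsidy, eligible_tier1, enrolled_program, exempt_fee, has_dependent, has_valid_id, household_head, income_below_cap, notify_finance, over_18, priority_flag, renewal_due, resident, tax_filed} — 21 facts.

21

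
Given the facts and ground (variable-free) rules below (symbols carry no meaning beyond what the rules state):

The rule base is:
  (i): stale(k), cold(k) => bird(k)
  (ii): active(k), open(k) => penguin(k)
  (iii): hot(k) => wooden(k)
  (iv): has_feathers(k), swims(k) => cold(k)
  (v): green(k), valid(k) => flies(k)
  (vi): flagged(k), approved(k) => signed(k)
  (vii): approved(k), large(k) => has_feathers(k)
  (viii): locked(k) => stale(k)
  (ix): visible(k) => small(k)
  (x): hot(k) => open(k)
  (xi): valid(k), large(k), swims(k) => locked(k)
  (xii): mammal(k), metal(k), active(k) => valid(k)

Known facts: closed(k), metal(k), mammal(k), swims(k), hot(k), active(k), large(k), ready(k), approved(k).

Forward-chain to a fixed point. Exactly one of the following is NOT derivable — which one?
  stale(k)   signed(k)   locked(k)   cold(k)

signed(k)

Round 1: (iii) [hot(k) => wooden(k)]; (vii) [approved(k), large(k) => has_feathers(k)]; (x) [hot(k) => open(k)]; (xii) [mammal(k), metal(k), active(k) => valid(k)]. Adds wooden(k), has_feathers(k), open(k), valid(k).
Round 2: (ii) [active(k), open(k) => penguin(k)]; (iv) [has_feathers(k), swims(k) => cold(k)]; (xi) [valid(k), large(k), swims(k) => locked(k)]. Adds penguin(k), cold(k), locked(k).
Round 3: (viii) [locked(k) => stale(k)]. Adds stale(k).
Round 4: (i) [stale(k), cold(k) => bird(k)]. Adds bird(k).
Derived: locked(k) (round 2), stale(k) (round 3), cold(k) (round 2). signed(k) never appears in any round.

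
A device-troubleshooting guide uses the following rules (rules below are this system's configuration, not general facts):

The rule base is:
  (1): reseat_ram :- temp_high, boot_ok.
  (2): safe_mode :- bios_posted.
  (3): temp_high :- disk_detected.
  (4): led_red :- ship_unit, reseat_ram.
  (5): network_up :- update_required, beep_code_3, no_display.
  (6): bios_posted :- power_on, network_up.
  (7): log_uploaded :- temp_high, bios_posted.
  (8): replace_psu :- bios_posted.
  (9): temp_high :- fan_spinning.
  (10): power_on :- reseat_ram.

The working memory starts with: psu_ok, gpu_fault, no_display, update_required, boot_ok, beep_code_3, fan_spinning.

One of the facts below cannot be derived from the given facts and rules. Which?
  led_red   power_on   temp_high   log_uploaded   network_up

led_red

Round 1: (5) [network_up :- update_required, beep_code_3, no_display.]; (9) [temp_high :- fan_spinning.]. Adds network_up, temp_high.
Round 2: (1) [reseat_ram :- temp_high, boot_ok.]. Adds reseat_ram.
Round 3: (10) [power_on :- reseat_ram.]. Adds power_on.
Round 4: (6) [bios_posted :- power_on, network_up.]. Adds bios_posted.
Round 5: (2) [safe_mode :- bios_posted.]; (7) [log_uploaded :- temp_high, bios_posted.]; (8) [replace_psu :- bios_posted.]. Adds safe_mode, log_uploaded, replace_psu.
Derived: temp_high (round 1), network_up (round 1), power_on (round 3), log_uploaded (round 5). led_red never appears in any round.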